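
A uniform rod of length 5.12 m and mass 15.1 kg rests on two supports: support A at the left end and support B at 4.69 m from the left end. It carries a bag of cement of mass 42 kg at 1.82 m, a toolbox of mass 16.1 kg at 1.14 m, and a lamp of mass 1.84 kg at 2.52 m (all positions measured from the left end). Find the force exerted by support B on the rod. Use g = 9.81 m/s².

R_B ≈ 289 N

Take moments about support A.
Beam weight: 15.1 × 9.81 = 148.1 N down at 2.56 m → arm 2.56 m, τ = 148.1 × 2.56 = 379.1 N·m clockwise.
Bag of cement: 42 × 9.81 = 412 N down at 1.82 m → arm 1.82 m, τ = 412 × 1.82 = 749.8 N·m clockwise.
Toolbox: 16.1 × 9.81 = 157.9 N down at 1.14 m → arm 1.14 m, τ = 157.9 × 1.14 = 180 N·m clockwise.
Lamp: 1.84 × 9.81 = 18.05 N down at 2.52 m → arm 2.52 m, τ = 18.05 × 2.52 = 45.49 N·m clockwise.
Net load moment about support A = 1354 N·m clockwise.
Reaction R at support B is upward at 4.69 m, arm 4.69 m → moment R × 4.69 counterclockwise.
Setting net torque to zero: R × 4.69 = 1354 → R = 289 N.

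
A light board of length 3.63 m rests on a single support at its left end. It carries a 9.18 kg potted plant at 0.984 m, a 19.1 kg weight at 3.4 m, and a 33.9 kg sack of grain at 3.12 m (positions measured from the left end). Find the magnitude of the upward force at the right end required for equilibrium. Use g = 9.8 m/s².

F ≈ 485 N

Choose the left end as the axis so the unknown pivot reaction has zero arm there.
Potted plant: 9.18 × 9.8 = 89.96 N down at 0.984 m → arm 0.984 m, τ = 89.96 × 0.984 = 88.52 N·m clockwise.
Weight: 19.1 × 9.8 = 187.2 N down at 3.4 m → arm 3.4 m, τ = 187.2 × 3.4 = 636.5 N·m clockwise.
Sack of grain: 33.9 × 9.8 = 332.2 N down at 3.12 m → arm 3.12 m, τ = 332.2 × 3.12 = 1036 N·m clockwise.
Net moment of the loads = 1761 N·m clockwise.
The upward force F acts at the right end, arm 3.63 m, giving F × 3.63 counterclockwise.
Στ = 0 ⇒ F × 3.63 = 1761 ⇒ F = 1761 / 3.63 = 485 N.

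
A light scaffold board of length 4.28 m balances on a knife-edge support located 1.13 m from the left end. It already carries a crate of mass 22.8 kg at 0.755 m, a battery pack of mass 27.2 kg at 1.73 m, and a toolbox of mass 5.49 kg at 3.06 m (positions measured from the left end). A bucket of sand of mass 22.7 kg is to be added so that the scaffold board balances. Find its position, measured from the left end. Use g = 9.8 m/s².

x ≈ 0.321 m from the left end

Taking torques about the knife-edge support (at 1.13 m from the left end):
Crate: 22.8 × 9.8 = 223.4 N down at 0.755 m → arm 0.375 m, τ = 223.4 × 0.375 = 83.78 N·m counterclockwise.
Battery pack: 27.2 × 9.8 = 266.6 N down at 1.73 m → arm 0.6 m, τ = 266.6 × 0.6 = 160 N·m clockwise.
Toolbox: 5.49 × 9.8 = 53.8 N down at 3.06 m → arm 1.93 m, τ = 53.8 × 1.93 = 103.8 N·m clockwise.
Net moment of existing loads = 180 N·m clockwise.
The bucket of sand weighs 22.7 × 9.8 = 222.5 N and must supply an equal counterclockwise moment, so its lever arm about the knife-edge support is 180 / 222.5 = 0.809 m.
That puts it at 1.13 − 0.809 = 0.321 m from the left end.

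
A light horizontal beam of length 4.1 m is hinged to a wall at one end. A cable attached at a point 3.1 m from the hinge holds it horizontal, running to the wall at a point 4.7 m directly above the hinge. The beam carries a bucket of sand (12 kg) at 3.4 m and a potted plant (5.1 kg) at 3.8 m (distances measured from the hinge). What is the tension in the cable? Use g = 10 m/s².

Sum moments about the hinge (the unknown hinge reaction has zero arm there).
Bucket of sand: 12 × 10 = 120 N down at 3.4 m → arm 3.4 m, τ = 120 × 3.4 = 408 N·m clockwise.
Potted plant: 5.1 × 10 = 51 N down at 3.8 m → arm 3.8 m, τ = 51 × 3.8 = 193.8 N·m clockwise.
Total clockwise load moment = 601.8 N·m.
The cable tension T acts at 3.1 m; only its component perpendicular to the beam, T sinθ, produces torque. sinθ = h/√(h²+d²) = 4.7/√(4.7²+3.1²) = 0.8348.
For rotational equilibrium, T × 3.1 × 0.8348 = 601.8, so T = 601.8 / 2.588 = 233 N.

T ≈ 233 N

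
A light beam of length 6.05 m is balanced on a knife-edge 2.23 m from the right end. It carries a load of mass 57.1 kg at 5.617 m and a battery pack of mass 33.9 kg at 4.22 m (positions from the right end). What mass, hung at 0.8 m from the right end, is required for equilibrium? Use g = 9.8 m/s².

m ≈ 182 kg

Sum moments about the knife-edge (at 2.23 m from the right end) (the support reaction has zero arm there).
Load: 57.1 × 9.8 = 559.6 N down at 5.617 m → arm 3.387 m, τ = 559.6 × 3.387 = 1895 N·m counterclockwise.
Battery pack: 33.9 × 9.8 = 332.2 N down at 4.22 m → arm 1.99 m, τ = 332.2 × 1.99 = 661.1 N·m counterclockwise.
Net moment of known loads = 2556 N·m counterclockwise.
An unknown mass m at 0.8 m has arm 1.43 m; its moment is m·g·1.43 clockwise.
Setting net torque to zero: m × 9.8 × 1.43 = 2556 → m = 2556 / (9.8 × 1.43) = 182 kg.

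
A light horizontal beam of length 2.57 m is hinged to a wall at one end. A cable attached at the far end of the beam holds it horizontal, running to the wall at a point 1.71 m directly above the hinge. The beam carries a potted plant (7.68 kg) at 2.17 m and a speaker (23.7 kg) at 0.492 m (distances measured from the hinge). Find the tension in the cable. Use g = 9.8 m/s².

About the hinge:
Potted plant: 7.68 × 9.8 = 75.26 N down at 2.17 m → arm 2.17 m, τ = 75.26 × 2.17 = 163.3 N·m clockwise.
Speaker: 23.7 × 9.8 = 232.3 N down at 0.492 m → arm 0.492 m, τ = 232.3 × 0.492 = 114.3 N·m clockwise.
Total clockwise load moment = 277.6 N·m.
The cable tension T acts at 2.57 m; only its component perpendicular to the beam, T sinθ, produces torque. sinθ = h/√(h²+d²) = 1.71/√(1.71²+2.57²) = 0.554.
Balancing moments: T × 2.57 × 0.554 = 277.6, giving T = 277.6 / 1.424 = 195 N.

T ≈ 195 N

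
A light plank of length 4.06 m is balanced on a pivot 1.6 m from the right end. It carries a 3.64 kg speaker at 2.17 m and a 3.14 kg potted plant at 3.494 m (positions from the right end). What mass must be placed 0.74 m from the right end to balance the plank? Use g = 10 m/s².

m ≈ 9.33 kg

Sum moments about the pivot (at 1.6 m from the right end) (the support reaction has zero arm there).
Speaker: 3.64 × 10 = 36.4 N down at 2.17 m → arm 0.57 m, τ = 36.4 × 0.57 = 20.75 N·m counterclockwise.
Potted plant: 3.14 × 10 = 31.4 N down at 3.494 m → arm 1.894 m, τ = 31.4 × 1.894 = 59.47 N·m counterclockwise.
Net moment of known loads = 80.22 N·m counterclockwise.
An unknown mass m at 0.74 m has arm 0.86 m; its moment is m·g·0.86 clockwise.
Setting net torque to zero: m × 10 × 0.86 = 80.22 → m = 80.22 / (10 × 0.86) = 9.33 kg.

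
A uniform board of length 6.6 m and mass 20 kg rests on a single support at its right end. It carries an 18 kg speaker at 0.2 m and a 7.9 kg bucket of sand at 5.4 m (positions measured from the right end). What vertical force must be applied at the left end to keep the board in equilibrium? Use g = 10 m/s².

Choose the right end as the axis so the unknown pivot reaction has zero arm there.
Beam weight: 20 × 10 = 200 N down at 3.3 m → arm 3.3 m, τ = 200 × 3.3 = 660 N·m counterclockwise.
Speaker: 18 × 10 = 180 N down at 0.2 m → arm 0.2 m, τ = 180 × 0.2 = 36 N·m counterclockwise.
Bucket of sand: 7.9 × 10 = 79 N down at 5.4 m → arm 5.4 m, τ = 79 × 5.4 = 426.6 N·m counterclockwise.
Net moment of the loads = 1123 N·m counterclockwise.
The upward force F acts at the left end, arm 6.6 m, giving F × 6.6 clockwise.
Στ = 0 ⇒ F × 6.6 = 1123 ⇒ F = 1123 / 6.6 = 170 N.

F ≈ 170 N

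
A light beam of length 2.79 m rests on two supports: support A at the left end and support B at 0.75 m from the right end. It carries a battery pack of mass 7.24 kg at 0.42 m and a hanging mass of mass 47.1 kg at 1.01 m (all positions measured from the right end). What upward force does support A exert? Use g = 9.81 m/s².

About support B:
Battery pack: 7.24 × 9.81 = 71.02 N down at 0.42 m → arm 0.33 m, τ = 71.02 × 0.33 = 23.44 N·m clockwise.
Hanging mass: 47.1 × 9.81 = 462.1 N down at 1.01 m → arm 0.26 m, τ = 462.1 × 0.26 = 120.1 N·m counterclockwise.
Net load moment about support B = 96.66 N·m counterclockwise.
Reaction R at support A is upward at 2.79 m, arm 2.04 m → moment R × 2.04 clockwise.
For rotational equilibrium, R × 2.04 = 96.66, so R = 47.4 N.

R_A ≈ 47.4 N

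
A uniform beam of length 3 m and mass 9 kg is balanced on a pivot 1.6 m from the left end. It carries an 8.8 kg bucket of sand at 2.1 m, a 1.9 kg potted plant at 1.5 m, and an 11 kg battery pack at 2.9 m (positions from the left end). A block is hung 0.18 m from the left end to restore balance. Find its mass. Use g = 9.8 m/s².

m ≈ 12.4 kg

Taking torques about the pivot (at 1.6 m from the left end):
Beam weight: 9 × 9.8 = 88.2 N down at 1.5 m → arm 0.1 m, τ = 88.2 × 0.1 = 8.82 N·m counterclockwise.
Bucket of sand: 8.8 × 9.8 = 86.24 N down at 2.1 m → arm 0.5 m, τ = 86.24 × 0.5 = 43.12 N·m clockwise.
Potted plant: 1.9 × 9.8 = 18.62 N down at 1.5 m → arm 0.1 m, τ = 18.62 × 0.1 = 1.862 N·m counterclockwise.
Battery pack: 11 × 9.8 = 107.8 N down at 2.9 m → arm 1.3 m, τ = 107.8 × 1.3 = 140.1 N·m clockwise.
Net moment of known loads = 172.5 N·m clockwise.
An unknown mass m at 0.18 m has arm 1.42 m; its moment is m·g·1.42 counterclockwise.
Στ = 0 ⇒ m × 9.8 × 1.42 = 172.5 ⇒ m = 172.5 / (9.8 × 1.42) = 12.4 kg.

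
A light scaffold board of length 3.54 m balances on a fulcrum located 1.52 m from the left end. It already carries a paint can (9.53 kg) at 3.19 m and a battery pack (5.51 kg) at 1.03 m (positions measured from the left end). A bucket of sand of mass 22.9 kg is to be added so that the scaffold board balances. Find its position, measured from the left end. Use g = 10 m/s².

x ≈ 0.943 m from the left end

Taking torques about the fulcrum (at 1.52 m from the left end):
Paint can: 9.53 × 10 = 95.3 N down at 3.19 m → arm 1.67 m, τ = 95.3 × 1.67 = 159.2 N·m clockwise.
Battery pack: 5.51 × 10 = 55.1 N down at 1.03 m → arm 0.49 m, τ = 55.1 × 0.49 = 27 N·m counterclockwise.
Net moment of existing loads = 132.2 N·m clockwise.
The bucket of sand weighs 22.9 × 10 = 229 N and must supply an equal counterclockwise moment, so its lever arm about the fulcrum is 132.2 / 229 = 0.577 m.
That puts it at 1.52 − 0.577 = 0.943 m from the left end.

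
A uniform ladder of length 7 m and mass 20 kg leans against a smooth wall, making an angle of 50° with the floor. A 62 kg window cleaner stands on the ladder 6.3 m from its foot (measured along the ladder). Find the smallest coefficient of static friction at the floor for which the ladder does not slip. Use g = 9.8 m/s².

Sum moments about the foot of the ladder (the floor normal and friction both act there and drop out).
Ladder weight 20×9.8 = 196 N acts at 3.5 m along the ladder; its horizontal arm is 3.5·cos50° = 2.25 m → τ = 441 N·m clockwise.
Window cleaner: 62×9.8 = 607.6 N at 6.3 m → arm 4.05 m → τ = 2461 N·m clockwise.
Wall normal N acts horizontally at the top; its moment arm is the height L sinθ = 7·sin50° = 5.362 m, counterclockwise.
For rotational equilibrium, N × 5.362 = 2902, so N = 541.2 N.
ΣFx = 0 ⇒ f = N_wall = 541.2 N. ΣFy = 0 ⇒ N_floor = 803.6 N.
μ_min = f / N_floor = 541.2 / 803.6 = 0.673.

μ_min ≈ 0.673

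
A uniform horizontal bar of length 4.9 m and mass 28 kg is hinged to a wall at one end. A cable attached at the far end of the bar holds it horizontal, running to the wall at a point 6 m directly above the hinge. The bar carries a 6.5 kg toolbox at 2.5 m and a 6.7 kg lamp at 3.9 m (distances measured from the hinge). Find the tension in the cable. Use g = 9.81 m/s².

T ≈ 287 N

Taking torques about the hinge:
Beam weight: 28 × 9.81 = 274.7 N down at 2.45 m → arm 2.45 m, τ = 274.7 × 2.45 = 673 N·m clockwise.
Toolbox: 6.5 × 9.81 = 63.77 N down at 2.5 m → arm 2.5 m, τ = 63.77 × 2.5 = 159.4 N·m clockwise.
Lamp: 6.7 × 9.81 = 65.73 N down at 3.9 m → arm 3.9 m, τ = 65.73 × 3.9 = 256.3 N·m clockwise.
Total clockwise load moment = 1089 N·m.
The cable tension T acts at 4.9 m; only its component perpendicular to the bar, T sinθ, produces torque. sinθ = h/√(h²+d²) = 6/√(6²+4.9²) = 0.7745.
Στ = 0 ⇒ T × 4.9 × 0.7745 = 1089 ⇒ T = 1089 / 3.795 = 287 N.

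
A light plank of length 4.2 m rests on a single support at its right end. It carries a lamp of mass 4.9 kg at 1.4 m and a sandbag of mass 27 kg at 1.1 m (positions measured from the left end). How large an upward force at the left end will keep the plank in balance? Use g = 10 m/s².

F ≈ 232 N

Sum moments about the right end (the unknown pivot reaction has zero arm there).
Lamp: 4.9 × 10 = 49 N down at 1.4 m → arm 2.8 m, τ = 49 × 2.8 = 137.2 N·m counterclockwise.
Sandbag: 27 × 10 = 270 N down at 1.1 m → arm 3.1 m, τ = 270 × 3.1 = 837 N·m counterclockwise.
Net moment of the loads = 974.2 N·m counterclockwise.
The upward force F acts at the left end, arm 4.2 m, giving F × 4.2 clockwise.
For rotational equilibrium, F × 4.2 = 974.2, so F = 974.2 / 4.2 = 232 N.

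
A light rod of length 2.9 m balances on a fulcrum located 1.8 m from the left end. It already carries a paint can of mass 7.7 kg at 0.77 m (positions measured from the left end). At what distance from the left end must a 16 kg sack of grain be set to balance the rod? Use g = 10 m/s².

x ≈ 2.3 m from the left end

Taking torques about the fulcrum (at 1.8 m from the left end):
Paint can: 7.7 × 10 = 77 N down at 0.77 m → arm 1.03 m, τ = 77 × 1.03 = 79.31 N·m counterclockwise.
Net moment of existing loads = 79.31 N·m counterclockwise.
The sack of grain weighs 16 × 10 = 160 N and must supply an equal clockwise moment, so its lever arm about the fulcrum is 79.31 / 160 = 0.496 m.
That puts it at 1.8 + 0.496 = 2.3 m from the left end.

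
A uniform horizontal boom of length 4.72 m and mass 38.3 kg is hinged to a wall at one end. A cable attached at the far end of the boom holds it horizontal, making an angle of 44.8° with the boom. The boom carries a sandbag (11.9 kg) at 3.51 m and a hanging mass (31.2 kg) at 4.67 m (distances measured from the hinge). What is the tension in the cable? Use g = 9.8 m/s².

T ≈ 819 N

Taking torques about the hinge:
Beam weight: 38.3 × 9.8 = 375.3 N down at 2.36 m → arm 2.36 m, τ = 375.3 × 2.36 = 885.7 N·m clockwise.
Sandbag: 11.9 × 9.8 = 116.6 N down at 3.51 m → arm 3.51 m, τ = 116.6 × 3.51 = 409.3 N·m clockwise.
Hanging mass: 31.2 × 9.8 = 305.8 N down at 4.67 m → arm 4.67 m, τ = 305.8 × 4.67 = 1428 N·m clockwise.
Total clockwise load moment = 2723 N·m.
The cable tension T acts at 4.72 m; only its component perpendicular to the boom, T sinθ, produces torque. sin 44.8° = 0.7046.
Στ = 0 ⇒ T × 4.72 × 0.7046 = 2723 ⇒ T = 2723 / 3.326 = 819 N.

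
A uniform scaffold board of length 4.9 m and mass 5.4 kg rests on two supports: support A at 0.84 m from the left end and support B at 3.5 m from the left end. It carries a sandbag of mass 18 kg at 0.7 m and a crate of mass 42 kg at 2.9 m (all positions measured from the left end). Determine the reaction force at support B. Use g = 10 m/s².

Choose support A as the axis so its reaction then has zero moment arm.
Beam weight: 5.4 × 10 = 54 N down at 2.45 m → arm 1.61 m, τ = 54 × 1.61 = 86.94 N·m clockwise.
Sandbag: 18 × 10 = 180 N down at 0.7 m → arm 0.14 m, τ = 180 × 0.14 = 25.2 N·m counterclockwise.
Crate: 42 × 10 = 420 N down at 2.9 m → arm 2.06 m, τ = 420 × 2.06 = 865.2 N·m clockwise.
Net load moment about support A = 926.9 N·m clockwise.
Reaction R at support B is upward at 3.5 m, arm 2.66 m → moment R × 2.66 counterclockwise.
For rotational equilibrium, R × 2.66 = 926.9, so R = 348 N.

R_B ≈ 348 N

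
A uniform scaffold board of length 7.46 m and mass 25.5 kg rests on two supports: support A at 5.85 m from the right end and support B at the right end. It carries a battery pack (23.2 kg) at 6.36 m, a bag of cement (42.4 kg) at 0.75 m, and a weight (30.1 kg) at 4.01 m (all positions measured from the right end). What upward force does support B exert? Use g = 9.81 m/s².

Sum moments about support A (its reaction then has zero moment arm).
Beam weight: 25.5 × 9.81 = 250.2 N down at 3.73 m → arm 2.12 m, τ = 250.2 × 2.12 = 530.4 N·m clockwise.
Battery pack: 23.2 × 9.81 = 227.6 N down at 6.36 m → arm 0.51 m, τ = 227.6 × 0.51 = 116.1 N·m counterclockwise.
Bag of cement: 42.4 × 9.81 = 415.9 N down at 0.75 m → arm 5.1 m, τ = 415.9 × 5.1 = 2121 N·m clockwise.
Weight: 30.1 × 9.81 = 295.3 N down at 4.01 m → arm 1.84 m, τ = 295.3 × 1.84 = 543.4 N·m clockwise.
Net load moment about support A = 3079 N·m clockwise.
Reaction R at support B is upward at 0 m, arm 5.85 m → moment R × 5.85 counterclockwise.
Στ = 0 ⇒ R × 5.85 = 3079 ⇒ R = 526 N.

R_B ≈ 526 N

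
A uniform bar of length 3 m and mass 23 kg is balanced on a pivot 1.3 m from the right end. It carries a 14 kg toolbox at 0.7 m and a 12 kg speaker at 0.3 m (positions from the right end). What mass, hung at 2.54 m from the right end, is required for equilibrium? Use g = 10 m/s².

Take moments about the pivot (at 1.3 m from the right end).
Beam weight: 23 × 10 = 230 N down at 1.5 m → arm 0.2 m, τ = 230 × 0.2 = 46 N·m counterclockwise.
Toolbox: 14 × 10 = 140 N down at 0.7 m → arm 0.6 m, τ = 140 × 0.6 = 84 N·m clockwise.
Speaker: 12 × 10 = 120 N down at 0.3 m → arm 1 m, τ = 120 × 1 = 120 N·m clockwise.
Net moment of known loads = 158 N·m clockwise.
An unknown mass m at 2.54 m has arm 1.24 m; its moment is m·g·1.24 counterclockwise.
Balancing moments: m × 10 × 1.24 = 158, giving m = 158 / (10 × 1.24) = 12.7 kg.

m ≈ 12.7 kg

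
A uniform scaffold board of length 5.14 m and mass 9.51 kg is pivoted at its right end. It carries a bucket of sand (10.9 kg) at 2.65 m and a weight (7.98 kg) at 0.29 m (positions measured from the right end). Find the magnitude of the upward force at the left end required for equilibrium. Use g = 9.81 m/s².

F ≈ 106 N

Taking torques about the right end:
Beam weight: 9.51 × 9.81 = 93.29 N down at 2.57 m → arm 2.57 m, τ = 93.29 × 2.57 = 239.8 N·m counterclockwise.
Bucket of sand: 10.9 × 9.81 = 106.9 N down at 2.65 m → arm 2.65 m, τ = 106.9 × 2.65 = 283.3 N·m counterclockwise.
Weight: 7.98 × 9.81 = 78.28 N down at 0.29 m → arm 0.29 m, τ = 78.28 × 0.29 = 22.7 N·m counterclockwise.
Net moment of the loads = 545.8 N·m counterclockwise.
The upward force F acts at the left end, arm 5.14 m, giving F × 5.14 clockwise.
Setting net torque to zero: F × 5.14 = 545.8 → F = 545.8 / 5.14 = 106 N.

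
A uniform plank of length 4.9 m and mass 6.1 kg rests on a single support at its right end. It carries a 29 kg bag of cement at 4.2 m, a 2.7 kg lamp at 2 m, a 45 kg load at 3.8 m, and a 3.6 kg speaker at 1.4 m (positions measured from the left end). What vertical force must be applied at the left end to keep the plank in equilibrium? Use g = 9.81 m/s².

Taking torques about the right end:
Beam weight: 6.1 × 9.81 = 59.84 N down at 2.45 m → arm 2.45 m, τ = 59.84 × 2.45 = 146.6 N·m counterclockwise.
Bag of cement: 29 × 9.81 = 284.5 N down at 4.2 m → arm 0.7 m, τ = 284.5 × 0.7 = 199.1 N·m counterclockwise.
Lamp: 2.7 × 9.81 = 26.49 N down at 2 m → arm 2.9 m, τ = 26.49 × 2.9 = 76.82 N·m counterclockwise.
Load: 45 × 9.81 = 441.5 N down at 3.8 m → arm 1.1 m, τ = 441.5 × 1.1 = 485.7 N·m counterclockwise.
Speaker: 3.6 × 9.81 = 35.32 N down at 1.4 m → arm 3.5 m, τ = 35.32 × 3.5 = 123.6 N·m counterclockwise.
Net moment of the loads = 1032 N·m counterclockwise.
The upward force F acts at the left end, arm 4.9 m, giving F × 4.9 clockwise.
For rotational equilibrium, F × 4.9 = 1032, so F = 1032 / 4.9 = 211 N.

F ≈ 211 N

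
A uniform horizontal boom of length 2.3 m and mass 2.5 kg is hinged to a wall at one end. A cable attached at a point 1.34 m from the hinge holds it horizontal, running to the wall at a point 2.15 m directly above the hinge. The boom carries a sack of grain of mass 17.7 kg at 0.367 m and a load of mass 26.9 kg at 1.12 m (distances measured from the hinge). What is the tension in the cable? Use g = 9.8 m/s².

About the hinge:
Beam weight: 2.5 × 9.8 = 24.5 N down at 1.15 m → arm 1.15 m, τ = 24.5 × 1.15 = 28.17 N·m clockwise.
Sack of grain: 17.7 × 9.8 = 173.5 N down at 0.367 m → arm 0.367 m, τ = 173.5 × 0.367 = 63.67 N·m clockwise.
Load: 26.9 × 9.8 = 263.6 N down at 1.12 m → arm 1.12 m, τ = 263.6 × 1.12 = 295.2 N·m clockwise.
Total clockwise load moment = 387 N·m.
The cable tension T acts at 1.34 m; only its component perpendicular to the boom, T sinθ, produces torque. sinθ = h/√(h²+d²) = 2.15/√(2.15²+1.34²) = 0.8487.
Setting net torque to zero: T × 1.34 × 0.8487 = 387 → T = 387 / 1.137 = 340 N.

T ≈ 340 N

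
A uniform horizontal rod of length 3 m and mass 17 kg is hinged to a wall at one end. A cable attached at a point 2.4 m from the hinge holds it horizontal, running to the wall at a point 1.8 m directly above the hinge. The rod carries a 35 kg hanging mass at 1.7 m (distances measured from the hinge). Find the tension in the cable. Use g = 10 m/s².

Taking torques about the hinge:
Beam weight: 17 × 10 = 170 N down at 1.5 m → arm 1.5 m, τ = 170 × 1.5 = 255 N·m clockwise.
Hanging mass: 35 × 10 = 350 N down at 1.7 m → arm 1.7 m, τ = 350 × 1.7 = 595 N·m clockwise.
Total clockwise load moment = 850 N·m.
The cable tension T acts at 2.4 m; only its component perpendicular to the rod, T sinθ, produces torque. sinθ = h/√(h²+d²) = 1.8/√(1.8²+2.4²) = 0.6.
Στ = 0 ⇒ T × 2.4 × 0.6 = 850 ⇒ T = 850 / 1.44 = 590 N.

T ≈ 590 N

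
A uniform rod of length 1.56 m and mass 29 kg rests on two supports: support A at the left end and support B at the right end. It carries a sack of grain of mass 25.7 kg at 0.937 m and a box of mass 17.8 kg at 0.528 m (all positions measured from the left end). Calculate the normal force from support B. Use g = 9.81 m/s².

About support A:
Beam weight: 29 × 9.81 = 284.5 N down at 0.78 m → arm 0.78 m, τ = 284.5 × 0.78 = 221.9 N·m clockwise.
Sack of grain: 25.7 × 9.81 = 252.1 N down at 0.937 m → arm 0.937 m, τ = 252.1 × 0.937 = 236.2 N·m clockwise.
Box: 17.8 × 9.81 = 174.6 N down at 0.528 m → arm 0.528 m, τ = 174.6 × 0.528 = 92.19 N·m clockwise.
Net load moment about support A = 550.3 N·m clockwise.
Reaction R at support B is upward at 1.56 m, arm 1.56 m → moment R × 1.56 counterclockwise.
Setting net torque to zero: R × 1.56 = 550.3 → R = 353 N.

R_B ≈ 353 N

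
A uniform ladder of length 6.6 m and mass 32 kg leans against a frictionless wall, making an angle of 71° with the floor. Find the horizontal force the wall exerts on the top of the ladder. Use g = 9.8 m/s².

Taking torques about the foot of the ladder:
Ladder weight 32×9.8 = 313.6 N acts at 3.3 m along the ladder; its horizontal arm is 3.3·cos71° = 1.074 m → τ = 336.8 N·m clockwise.
Wall normal N acts horizontally at the top; its moment arm is the height L sinθ = 6.6·sin71° = 6.24 m, counterclockwise.
Στ = 0 ⇒ N × 6.24 = 336.8 ⇒ N = 54 N.

N_wall ≈ 54 N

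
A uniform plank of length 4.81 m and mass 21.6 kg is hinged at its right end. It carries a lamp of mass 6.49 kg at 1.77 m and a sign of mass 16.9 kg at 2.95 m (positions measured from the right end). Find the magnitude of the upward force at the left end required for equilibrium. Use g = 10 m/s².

Sum moments about the right end (the unknown pivot reaction has zero arm there).
Beam weight: 21.6 × 10 = 216 N down at 2.405 m → arm 2.405 m, τ = 216 × 2.405 = 519.5 N·m counterclockwise.
Lamp: 6.49 × 10 = 64.9 N down at 1.77 m → arm 1.77 m, τ = 64.9 × 1.77 = 114.9 N·m counterclockwise.
Sign: 16.9 × 10 = 169 N down at 2.95 m → arm 2.95 m, τ = 169 × 2.95 = 498.6 N·m counterclockwise.
Net moment of the loads = 1133 N·m counterclockwise.
The upward force F acts at the left end, arm 4.81 m, giving F × 4.81 clockwise.
Balancing moments: F × 4.81 = 1133, giving F = 1133 / 4.81 = 236 N.

F ≈ 236 N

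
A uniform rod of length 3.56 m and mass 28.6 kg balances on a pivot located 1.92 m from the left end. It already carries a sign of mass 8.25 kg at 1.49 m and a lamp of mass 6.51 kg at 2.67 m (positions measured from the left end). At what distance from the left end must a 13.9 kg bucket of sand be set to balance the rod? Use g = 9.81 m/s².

Sum moments about the pivot (at 1.92 m from the left end) (the support reaction has zero arm there).
Beam weight: 28.6 × 9.81 = 280.6 N down at 1.78 m → arm 0.14 m, τ = 280.6 × 0.14 = 39.28 N·m counterclockwise.
Sign: 8.25 × 9.81 = 80.93 N down at 1.49 m → arm 0.43 m, τ = 80.93 × 0.43 = 34.8 N·m counterclockwise.
Lamp: 6.51 × 9.81 = 63.86 N down at 2.67 m → arm 0.75 m, τ = 63.86 × 0.75 = 47.89 N·m clockwise.
Net moment of existing loads = 26.19 N·m counterclockwise.
The bucket of sand weighs 13.9 × 9.81 = 136.4 N and must supply an equal clockwise moment, so its lever arm about the pivot is 26.19 / 136.4 = 0.192 m.
That puts it at 1.92 + 0.192 = 2.11 m from the left end.

x ≈ 2.11 m from the left end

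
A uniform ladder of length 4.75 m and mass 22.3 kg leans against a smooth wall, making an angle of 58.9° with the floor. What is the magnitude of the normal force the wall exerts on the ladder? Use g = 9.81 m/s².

N_wall ≈ 66 N

Take moments about the foot of the ladder.
Ladder weight 22.3×9.81 = 218.8 N acts at 2.375 m along the ladder; its horizontal arm is 2.375·cos58.9° = 1.227 m → τ = 268.5 N·m clockwise.
Wall normal N acts horizontally at the top; its moment arm is the height L sinθ = 4.75·sin58.9° = 4.067 m, counterclockwise.
Setting net torque to zero: N × 4.067 = 268.5 → N = 66 N.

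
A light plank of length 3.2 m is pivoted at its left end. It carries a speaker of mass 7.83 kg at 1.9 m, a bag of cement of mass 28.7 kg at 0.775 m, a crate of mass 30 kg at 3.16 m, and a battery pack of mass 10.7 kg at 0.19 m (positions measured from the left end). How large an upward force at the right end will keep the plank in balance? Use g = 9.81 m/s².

Choose the left end as the axis so the unknown pivot reaction has zero arm there.
Speaker: 7.83 × 9.81 = 76.81 N down at 1.9 m → arm 1.9 m, τ = 76.81 × 1.9 = 145.9 N·m clockwise.
Bag of cement: 28.7 × 9.81 = 281.5 N down at 0.775 m → arm 0.775 m, τ = 281.5 × 0.775 = 218.2 N·m clockwise.
Crate: 30 × 9.81 = 294.3 N down at 3.16 m → arm 3.16 m, τ = 294.3 × 3.16 = 930 N·m clockwise.
Battery pack: 10.7 × 9.81 = 105 N down at 0.19 m → arm 0.19 m, τ = 105 × 0.19 = 19.95 N·m clockwise.
Net moment of the loads = 1314 N·m clockwise.
The upward force F acts at the right end, arm 3.2 m, giving F × 3.2 counterclockwise.
Στ = 0 ⇒ F × 3.2 = 1314 ⇒ F = 1314 / 3.2 = 411 N.

F ≈ 411 N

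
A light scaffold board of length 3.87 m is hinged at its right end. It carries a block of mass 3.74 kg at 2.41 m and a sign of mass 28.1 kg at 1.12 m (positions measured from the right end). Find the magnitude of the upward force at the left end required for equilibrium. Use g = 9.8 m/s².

F ≈ 103 N

Taking torques about the right end:
Block: 3.74 × 9.8 = 36.65 N down at 2.41 m → arm 2.41 m, τ = 36.65 × 2.41 = 88.33 N·m counterclockwise.
Sign: 28.1 × 9.8 = 275.4 N down at 1.12 m → arm 1.12 m, τ = 275.4 × 1.12 = 308.4 N·m counterclockwise.
Net moment of the loads = 396.7 N·m counterclockwise.
The upward force F acts at the left end, arm 3.87 m, giving F × 3.87 clockwise.
Setting net torque to zero: F × 3.87 = 396.7 → F = 396.7 / 3.87 = 103 N.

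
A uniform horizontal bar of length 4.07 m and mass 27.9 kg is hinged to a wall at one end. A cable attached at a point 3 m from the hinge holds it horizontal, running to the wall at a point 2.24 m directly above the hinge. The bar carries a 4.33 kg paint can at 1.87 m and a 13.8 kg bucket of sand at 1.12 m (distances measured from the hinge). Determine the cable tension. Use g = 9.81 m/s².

T ≈ 439 N

Take moments about the hinge.
Beam weight: 27.9 × 9.81 = 273.7 N down at 2.035 m → arm 2.035 m, τ = 273.7 × 2.035 = 557 N·m clockwise.
Paint can: 4.33 × 9.81 = 42.48 N down at 1.87 m → arm 1.87 m, τ = 42.48 × 1.87 = 79.44 N·m clockwise.
Bucket of sand: 13.8 × 9.81 = 135.4 N down at 1.12 m → arm 1.12 m, τ = 135.4 × 1.12 = 151.6 N·m clockwise.
Total clockwise load moment = 788 N·m.
The cable tension T acts at 3 m; only its component perpendicular to the bar, T sinθ, produces torque. sinθ = h/√(h²+d²) = 2.24/√(2.24²+3²) = 0.5983.
Setting net torque to zero: T × 3 × 0.5983 = 788 → T = 788 / 1.795 = 439 N.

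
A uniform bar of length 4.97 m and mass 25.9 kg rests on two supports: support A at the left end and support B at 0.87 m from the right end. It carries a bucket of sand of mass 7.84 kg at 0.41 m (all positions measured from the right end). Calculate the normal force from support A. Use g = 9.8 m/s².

R_A ≈ 91.4 N

Take moments about support B.
Beam weight: 25.9 × 9.8 = 253.8 N down at 2.485 m → arm 1.615 m, τ = 253.8 × 1.615 = 409.9 N·m counterclockwise.
Bucket of sand: 7.84 × 9.8 = 76.83 N down at 0.41 m → arm 0.46 m, τ = 76.83 × 0.46 = 35.34 N·m clockwise.
Net load moment about support B = 374.6 N·m counterclockwise.
Reaction R at support A is upward at 4.97 m, arm 4.1 m → moment R × 4.1 clockwise.
Στ = 0 ⇒ R × 4.1 = 374.6 ⇒ R = 91.4 N.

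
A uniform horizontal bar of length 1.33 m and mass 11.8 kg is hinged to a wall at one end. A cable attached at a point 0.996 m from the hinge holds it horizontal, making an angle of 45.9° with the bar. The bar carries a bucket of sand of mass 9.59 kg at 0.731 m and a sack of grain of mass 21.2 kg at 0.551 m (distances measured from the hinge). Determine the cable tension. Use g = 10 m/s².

T ≈ 371 N

Take moments about the hinge.
Beam weight: 11.8 × 10 = 118 N down at 0.665 m → arm 0.665 m, τ = 118 × 0.665 = 78.47 N·m clockwise.
Bucket of sand: 9.59 × 10 = 95.9 N down at 0.731 m → arm 0.731 m, τ = 95.9 × 0.731 = 70.1 N·m clockwise.
Sack of grain: 21.2 × 10 = 212 N down at 0.551 m → arm 0.551 m, τ = 212 × 0.551 = 116.8 N·m clockwise.
Total clockwise load moment = 265.4 N·m.
The cable tension T acts at 0.996 m; only its component perpendicular to the bar, T sinθ, produces torque. sin 45.9° = 0.7181.
Στ = 0 ⇒ T × 0.996 × 0.7181 = 265.4 ⇒ T = 265.4 / 0.7152 = 371 N.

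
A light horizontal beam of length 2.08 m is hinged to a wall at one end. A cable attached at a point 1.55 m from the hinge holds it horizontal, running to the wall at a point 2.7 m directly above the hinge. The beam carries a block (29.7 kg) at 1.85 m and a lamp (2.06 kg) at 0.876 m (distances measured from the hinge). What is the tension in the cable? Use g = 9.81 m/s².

T ≈ 414 N

Sum moments about the hinge (the unknown hinge reaction has zero arm there).
Block: 29.7 × 9.81 = 291.4 N down at 1.85 m → arm 1.85 m, τ = 291.4 × 1.85 = 539.1 N·m clockwise.
Lamp: 2.06 × 9.81 = 20.21 N down at 0.876 m → arm 0.876 m, τ = 20.21 × 0.876 = 17.7 N·m clockwise.
Total clockwise load moment = 556.8 N·m.
The cable tension T acts at 1.55 m; only its component perpendicular to the beam, T sinθ, produces torque. sinθ = h/√(h²+d²) = 2.7/√(2.7²+1.55²) = 0.8673.
Setting net torque to zero: T × 1.55 × 0.8673 = 556.8 → T = 556.8 / 1.344 = 414 N.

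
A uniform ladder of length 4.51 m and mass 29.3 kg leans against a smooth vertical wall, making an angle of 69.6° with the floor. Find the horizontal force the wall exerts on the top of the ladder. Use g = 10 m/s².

Take moments about the foot of the ladder.
Ladder weight 29.3×10 = 293 N acts at 2.255 m along the ladder; its horizontal arm is 2.255·cos69.6° = 0.786 m → τ = 230.3 N·m clockwise.
Wall normal N acts horizontally at the top; its moment arm is the height L sinθ = 4.51·sin69.6° = 4.227 m, counterclockwise.
Στ = 0 ⇒ N × 4.227 = 230.3 ⇒ N = 54.5 N.

N_wall ≈ 54.5 N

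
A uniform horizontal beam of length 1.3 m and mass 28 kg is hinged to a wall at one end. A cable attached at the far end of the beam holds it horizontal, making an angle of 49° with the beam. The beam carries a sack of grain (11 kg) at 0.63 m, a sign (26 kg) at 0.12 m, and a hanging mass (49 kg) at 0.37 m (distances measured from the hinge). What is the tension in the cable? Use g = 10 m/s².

T ≈ 473 N

Sum moments about the hinge (the unknown hinge reaction has zero arm there).
Beam weight: 28 × 10 = 280 N down at 0.65 m → arm 0.65 m, τ = 280 × 0.65 = 182 N·m clockwise.
Sack of grain: 11 × 10 = 110 N down at 0.63 m → arm 0.63 m, τ = 110 × 0.63 = 69.3 N·m clockwise.
Sign: 26 × 10 = 260 N down at 0.12 m → arm 0.12 m, τ = 260 × 0.12 = 31.2 N·m clockwise.
Hanging mass: 49 × 10 = 490 N down at 0.37 m → arm 0.37 m, τ = 490 × 0.37 = 181.3 N·m clockwise.
Total clockwise load moment = 463.8 N·m.
The cable tension T acts at 1.3 m; only its component perpendicular to the beam, T sinθ, produces torque. sin 49° = 0.7547.
Setting net torque to zero: T × 1.3 × 0.7547 = 463.8 → T = 463.8 / 0.9811 = 473 N.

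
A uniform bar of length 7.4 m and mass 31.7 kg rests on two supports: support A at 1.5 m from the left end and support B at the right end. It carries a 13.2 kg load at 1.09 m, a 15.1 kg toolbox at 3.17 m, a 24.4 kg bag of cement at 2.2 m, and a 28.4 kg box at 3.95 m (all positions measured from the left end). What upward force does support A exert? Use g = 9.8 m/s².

R_A ≈ 813 N

Choose support B as the axis so its reaction then has zero moment arm.
Beam weight: 31.7 × 9.8 = 310.7 N down at 3.7 m → arm 3.7 m, τ = 310.7 × 3.7 = 1150 N·m counterclockwise.
Load: 13.2 × 9.8 = 129.4 N down at 1.09 m → arm 6.31 m, τ = 129.4 × 6.31 = 816.5 N·m counterclockwise.
Toolbox: 15.1 × 9.8 = 148 N down at 3.17 m → arm 4.23 m, τ = 148 × 4.23 = 626 N·m counterclockwise.
Bag of cement: 24.4 × 9.8 = 239.1 N down at 2.2 m → arm 5.2 m, τ = 239.1 × 5.2 = 1243 N·m counterclockwise.
Box: 28.4 × 9.8 = 278.3 N down at 3.95 m → arm 3.45 m, τ = 278.3 × 3.45 = 960.1 N·m counterclockwise.
Net load moment about support B = 4796 N·m counterclockwise.
Reaction R at support A is upward at 1.5 m, arm 5.9 m → moment R × 5.9 clockwise.
For rotational equilibrium, R × 5.9 = 4796, so R = 813 N.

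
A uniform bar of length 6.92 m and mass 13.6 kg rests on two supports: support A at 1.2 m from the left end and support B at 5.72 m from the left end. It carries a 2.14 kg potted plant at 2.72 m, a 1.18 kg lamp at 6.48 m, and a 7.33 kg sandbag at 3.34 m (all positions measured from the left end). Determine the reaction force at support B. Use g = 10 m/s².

Sum moments about support A (its reaction then has zero moment arm).
Beam weight: 13.6 × 10 = 136 N down at 3.46 m → arm 2.26 m, τ = 136 × 2.26 = 307.4 N·m clockwise.
Potted plant: 2.14 × 10 = 21.4 N down at 2.72 m → arm 1.52 m, τ = 21.4 × 1.52 = 32.53 N·m clockwise.
Lamp: 1.18 × 10 = 11.8 N down at 6.48 m → arm 5.28 m, τ = 11.8 × 5.28 = 62.3 N·m clockwise.
Sandbag: 7.33 × 10 = 73.3 N down at 3.34 m → arm 2.14 m, τ = 73.3 × 2.14 = 156.9 N·m clockwise.
Net load moment about support A = 559.1 N·m clockwise.
Reaction R at support B is upward at 5.72 m, arm 4.52 m → moment R × 4.52 counterclockwise.
Setting net torque to zero: R × 4.52 = 559.1 → R = 124 N.

R_B ≈ 124 N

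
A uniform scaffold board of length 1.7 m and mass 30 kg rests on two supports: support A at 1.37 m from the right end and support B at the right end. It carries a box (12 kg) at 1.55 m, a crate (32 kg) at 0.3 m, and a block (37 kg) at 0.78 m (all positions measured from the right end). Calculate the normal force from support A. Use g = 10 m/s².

Choose support B as the axis so its reaction then has zero moment arm.
Beam weight: 30 × 10 = 300 N down at 0.85 m → arm 0.85 m, τ = 300 × 0.85 = 255 N·m counterclockwise.
Box: 12 × 10 = 120 N down at 1.55 m → arm 1.55 m, τ = 120 × 1.55 = 186 N·m counterclockwise.
Crate: 32 × 10 = 320 N down at 0.3 m → arm 0.3 m, τ = 320 × 0.3 = 96 N·m counterclockwise.
Block: 37 × 10 = 370 N down at 0.78 m → arm 0.78 m, τ = 370 × 0.78 = 288.6 N·m counterclockwise.
Net load moment about support B = 825.6 N·m counterclockwise.
Reaction R at support A is upward at 1.37 m, arm 1.37 m → moment R × 1.37 clockwise.
Balancing moments: R × 1.37 = 825.6, giving R = 603 N.

R_A ≈ 603 N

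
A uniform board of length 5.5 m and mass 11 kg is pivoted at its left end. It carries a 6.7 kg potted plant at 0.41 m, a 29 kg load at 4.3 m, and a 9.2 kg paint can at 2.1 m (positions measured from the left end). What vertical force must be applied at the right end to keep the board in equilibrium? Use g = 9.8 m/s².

F ≈ 315 N

Take moments about the left end.
Beam weight: 11 × 9.8 = 107.8 N down at 2.75 m → arm 2.75 m, τ = 107.8 × 2.75 = 296.4 N·m clockwise.
Potted plant: 6.7 × 9.8 = 65.66 N down at 0.41 m → arm 0.41 m, τ = 65.66 × 0.41 = 26.92 N·m clockwise.
Load: 29 × 9.8 = 284.2 N down at 4.3 m → arm 4.3 m, τ = 284.2 × 4.3 = 1222 N·m clockwise.
Paint can: 9.2 × 9.8 = 90.16 N down at 2.1 m → arm 2.1 m, τ = 90.16 × 2.1 = 189.3 N·m clockwise.
Net moment of the loads = 1735 N·m clockwise.
The upward force F acts at the right end, arm 5.5 m, giving F × 5.5 counterclockwise.
For rotational equilibrium, F × 5.5 = 1735, so F = 1735 / 5.5 = 315 N.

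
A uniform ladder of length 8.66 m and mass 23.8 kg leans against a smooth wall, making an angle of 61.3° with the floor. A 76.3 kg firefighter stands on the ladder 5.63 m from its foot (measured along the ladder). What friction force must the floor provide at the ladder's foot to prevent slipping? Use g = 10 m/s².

About the foot of the ladder:
Ladder weight 23.8×10 = 238 N acts at 4.33 m along the ladder; its horizontal arm is 4.33·cos61.3° = 2.079 m → τ = 494.8 N·m clockwise.
Firefighter: 76.3×10 = 763 N at 5.63 m → arm 2.704 m → τ = 2063 N·m clockwise.
Wall normal N acts horizontally at the top; its moment arm is the height L sinθ = 8.66·sin61.3° = 7.596 m, counterclockwise.
Setting net torque to zero: N × 7.596 = 2558 → N = 337 N.
ΣFx = 0: friction at the foot balances the wall's push, so f = N_wall = 337 N.

f ≈ 337 N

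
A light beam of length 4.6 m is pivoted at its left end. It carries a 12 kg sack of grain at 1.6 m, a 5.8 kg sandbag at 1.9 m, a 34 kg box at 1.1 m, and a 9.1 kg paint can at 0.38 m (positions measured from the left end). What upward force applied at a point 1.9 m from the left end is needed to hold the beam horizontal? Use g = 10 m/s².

Choose the left end as the axis so the unknown pivot reaction has zero arm there.
Sack of grain: 12 × 10 = 120 N down at 1.6 m → arm 1.6 m, τ = 120 × 1.6 = 192 N·m clockwise.
Sandbag: 5.8 × 10 = 58 N down at 1.9 m → arm 1.9 m, τ = 58 × 1.9 = 110.2 N·m clockwise.
Box: 34 × 10 = 340 N down at 1.1 m → arm 1.1 m, τ = 340 × 1.1 = 374 N·m clockwise.
Paint can: 9.1 × 10 = 91 N down at 0.38 m → arm 0.38 m, τ = 91 × 0.38 = 34.58 N·m clockwise.
Net moment of the loads = 710.8 N·m clockwise.
The upward force F acts at a point 1.9 m from the left end, arm 1.9 m, giving F × 1.9 counterclockwise.
Setting net torque to zero: F × 1.9 = 710.8 → F = 710.8 / 1.9 = 374 N.

F ≈ 374 N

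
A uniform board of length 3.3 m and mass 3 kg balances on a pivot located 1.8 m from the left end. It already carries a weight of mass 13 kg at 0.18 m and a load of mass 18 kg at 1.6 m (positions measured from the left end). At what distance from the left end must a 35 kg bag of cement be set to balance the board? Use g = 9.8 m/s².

Taking torques about the pivot (at 1.8 m from the left end):
Beam weight: 3 × 9.8 = 29.4 N down at 1.65 m → arm 0.15 m, τ = 29.4 × 0.15 = 4.41 N·m counterclockwise.
Weight: 13 × 9.8 = 127.4 N down at 0.18 m → arm 1.62 m, τ = 127.4 × 1.62 = 206.4 N·m counterclockwise.
Load: 18 × 9.8 = 176.4 N down at 1.6 m → arm 0.2 m, τ = 176.4 × 0.2 = 35.28 N·m counterclockwise.
Net moment of existing loads = 246.1 N·m counterclockwise.
The bag of cement weighs 35 × 9.8 = 343 N and must supply an equal clockwise moment, so its lever arm about the pivot is 246.1 / 343 = 0.717 m.
That puts it at 1.8 + 0.717 = 2.52 m from the left end.

x ≈ 2.52 m from the left end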